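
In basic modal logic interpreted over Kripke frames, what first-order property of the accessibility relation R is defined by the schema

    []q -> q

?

Suppose □q→q is valid. At any x set V(q)={w : Rxw}. Then □q holds at x, so q holds at x, i.e. Rxx.

reflexivity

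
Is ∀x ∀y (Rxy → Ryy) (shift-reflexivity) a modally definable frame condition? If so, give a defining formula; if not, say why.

Definable; □(□q → q) defines it

Yes: it is shift-reflexivity, defined by the T□ schema □(□q → q).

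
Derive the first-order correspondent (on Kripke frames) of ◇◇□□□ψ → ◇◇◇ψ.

This is a Sahlqvist (Geach-type) schema ◇^2□^3ψ → □^0◇^3ψ.
Minimal-valuation argument: fix x; take any y with xR^2y and any z with xR^0z. Set V(ψ) to the set of worlds R-reachable from y in exactly 3 steps. Then □^3ψ holds at y, so the antecedent holds at x; validity forces ◇^3ψ at z, giving a w with zR^3w and yR^3w.
First-order correspondent: ∀x ∀y (xR²y → ∃w (yR³w ∧ xR³w)).

∀x ∀y (xR²y → ∃w (yR³w ∧ xR³w))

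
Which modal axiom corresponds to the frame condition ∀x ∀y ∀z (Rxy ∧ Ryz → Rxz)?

□q → □□q

The condition is transitivity. The 4 schema □q → □□q defines it.
Suppose □q→□□q is valid. Take Rxy, Ryz and set V(q)={w : Rxw}. Then □q at x, so □□q at x, so □q at y, so q at z, i.e. Rxz.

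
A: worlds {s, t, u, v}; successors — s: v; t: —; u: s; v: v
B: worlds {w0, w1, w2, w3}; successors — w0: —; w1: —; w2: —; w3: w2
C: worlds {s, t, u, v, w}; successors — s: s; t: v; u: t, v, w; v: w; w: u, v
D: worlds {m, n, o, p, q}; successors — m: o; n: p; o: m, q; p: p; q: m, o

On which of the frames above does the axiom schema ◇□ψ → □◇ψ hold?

This is the axiom for convergence; its first-order frame correspondent is ∀x ∀y ∀z (Rxy ∧ Rxz → ∃w (Ryw ∧ Rzw)).
A: satisfies the condition.
B: fails — Rw3w2 and Rw3w2 but w2 and w2 have no common successor.
C: fails — Ruv and Ruw but v and w have no common successor.
D: fails — Rqm and Rqo but m and o have no common successor.

A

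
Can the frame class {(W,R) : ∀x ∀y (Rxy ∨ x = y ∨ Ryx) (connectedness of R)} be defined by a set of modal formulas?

Not definable by any modal formula

If a class were modally definable it would be closed under disjoint unions (Goldblatt–Thomason).
Take 2 disjoint single-world reflexive frames: each is trivially connected, but their disjoint union has 2 worlds with no edge between distinct components, so it is not connected.
Hence connectedness of R is not modally definable.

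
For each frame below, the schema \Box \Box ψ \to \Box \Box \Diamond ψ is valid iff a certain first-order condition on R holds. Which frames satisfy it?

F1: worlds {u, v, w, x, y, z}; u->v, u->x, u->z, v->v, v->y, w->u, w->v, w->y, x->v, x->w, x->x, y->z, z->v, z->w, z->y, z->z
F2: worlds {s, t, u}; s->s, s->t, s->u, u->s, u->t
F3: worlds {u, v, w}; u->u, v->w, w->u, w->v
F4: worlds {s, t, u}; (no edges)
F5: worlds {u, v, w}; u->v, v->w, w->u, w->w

F4

Frame correspondent (Sahlqvist): \forall x \forall z (x R^2 z \to \exists w (x R^2 w \wedge zRw)) — i.e. a generalized confluence (Geach) condition.
F1: fails — xR²y but no t with xR²t and yRt.
F2: fails — sR²t but no w with sR²w and tRw.
F3: fails — vR²v but no t with vR²t and vRt.
F4: condition met.
F5: fails — vR²u but no t with vR²t and uRt.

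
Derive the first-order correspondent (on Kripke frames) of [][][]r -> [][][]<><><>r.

forall x forall z (x R^3 z -> exists w (x R^3 w & z R^3 w))

This is a Sahlqvist (Geach-type) schema ◇^0□^3r → □^3◇^3r.
Minimal-valuation argument: fix x; take any y with xR^0y and any z with xR^3z. Set V(r) to the set of worlds R-reachable from y in exactly 3 steps. Then □^3r holds at y, so the antecedent holds at x; validity forces ◇^3r at z, giving a w with zR^3w and yR^3w.
First-order correspondent: forall x forall z (x R^3 z -> exists w (x R^3 w & z R^3 w)).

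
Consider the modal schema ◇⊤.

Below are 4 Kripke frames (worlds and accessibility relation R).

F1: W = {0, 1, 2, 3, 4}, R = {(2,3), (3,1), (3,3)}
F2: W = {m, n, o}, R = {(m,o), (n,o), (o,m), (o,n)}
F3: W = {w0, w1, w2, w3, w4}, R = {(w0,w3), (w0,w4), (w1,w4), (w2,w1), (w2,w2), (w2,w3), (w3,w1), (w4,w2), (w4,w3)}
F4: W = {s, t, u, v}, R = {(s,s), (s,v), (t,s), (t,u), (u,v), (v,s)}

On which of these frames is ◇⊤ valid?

Frame correspondent (Sahlqvist): ∀x ∃y Rxy — i.e. seriality.
F1: fails — world 0 has no successor.
F2: condition met.
F3: condition met.
F4: condition met.

F2, F3, F4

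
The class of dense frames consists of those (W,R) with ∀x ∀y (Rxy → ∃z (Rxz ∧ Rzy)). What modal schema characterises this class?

A defining formula is □□ψ → □ψ (the C4 axiom).
Suppose □□ψ→□ψ is valid. Take Rxy and set V(ψ)={w : xR²w}. Then □□ψ at x, so □ψ at x, so ψ at y, i.e. ∃z(Rxz∧Rzy).

□□ψ → □ψ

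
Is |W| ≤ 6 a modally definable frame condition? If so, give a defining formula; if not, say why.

No — not modally definable

Any modally definable frame class is closed under disjoint unions.
Any modal formula valid on each of 7 disjoint one-world frames is valid on their disjoint union (validity is preserved under disjoint unions). Each one-world frame has |W|=1≤6, but the union has |W|=7.
So the class is not modally definable.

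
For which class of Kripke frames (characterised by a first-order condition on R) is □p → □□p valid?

Transitivity

Suppose □p→□□p is valid. Take Rxy, Ryz and set V(p)={w : Rxw}. Then □p at x, so □□p at x, so □p at y, so p at z, i.e. Rxz.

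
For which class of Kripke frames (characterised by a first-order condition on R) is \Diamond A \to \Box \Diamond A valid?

the Euclidean property

Suppose ◇A→□◇A is valid. Take Rxy, Rxz and set V(A)={y}. Then ◇A at x, so □◇A at x, so ◇A at z, so some w with Rzw has A; w=y, i.e. Rzy. By symmetry of the argument, Ryz.
Conversely, on a frame with the Euclidean property the schema holds at every world under every valuation.
Frame condition: \forall x \forall y \forall z (Rxy \wedge Rxz \to Ryz).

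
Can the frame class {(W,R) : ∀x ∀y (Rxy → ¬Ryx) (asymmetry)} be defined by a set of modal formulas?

Any modally definable frame class is closed under surjective bounded morphisms.
The 5-cycle (worlds w0,w1,w2,w3,w4 with w0→w1→w2→w3→w4→w0) is asymmetric. Mapping every world to a single reflexive point • is a surjective bounded morphism, and the reflexive point is not asymmetric (R•• but asymmetry requires ¬R••).
So no modal formula (or set of formulas) defines exactly the asymmetric frames.

Not modally definable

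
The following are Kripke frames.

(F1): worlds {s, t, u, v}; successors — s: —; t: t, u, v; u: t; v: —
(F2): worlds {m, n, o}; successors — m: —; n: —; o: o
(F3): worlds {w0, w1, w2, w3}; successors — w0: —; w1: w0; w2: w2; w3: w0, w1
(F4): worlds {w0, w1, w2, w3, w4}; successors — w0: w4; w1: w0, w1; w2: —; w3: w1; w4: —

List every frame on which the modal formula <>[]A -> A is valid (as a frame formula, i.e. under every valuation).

(F2)

This is the axiom for symmetry; its first-order frame correspondent is forall x forall y (Rxy -> Ryx).
(F1): fails — Rtv but not Rvt.
(F2): condition met.
(F3): fails — Rw1w0 but not Rw0w1.
(F4): fails — Rw1w0 but not Rw0w1.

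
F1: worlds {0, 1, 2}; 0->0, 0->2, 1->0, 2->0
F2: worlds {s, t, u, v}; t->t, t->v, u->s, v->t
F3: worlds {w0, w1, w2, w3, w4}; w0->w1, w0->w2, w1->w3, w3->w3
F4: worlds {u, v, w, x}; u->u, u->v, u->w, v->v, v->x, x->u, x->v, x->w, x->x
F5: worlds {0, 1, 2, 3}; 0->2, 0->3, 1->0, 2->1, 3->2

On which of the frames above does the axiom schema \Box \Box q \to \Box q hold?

The schema corresponds to density: \forall x \forall y (Rxy \to \exists z (Rxz \wedge Rzy)).
F1: condition met.
F2: fails — Rus but no z with Ruz and Rzs.
F3: fails — Rw0w1 but no z with Rw0z and Rzw1.
F4: condition met.
F5: fails — R10 but no z with R1z and Rz0.

F1, F4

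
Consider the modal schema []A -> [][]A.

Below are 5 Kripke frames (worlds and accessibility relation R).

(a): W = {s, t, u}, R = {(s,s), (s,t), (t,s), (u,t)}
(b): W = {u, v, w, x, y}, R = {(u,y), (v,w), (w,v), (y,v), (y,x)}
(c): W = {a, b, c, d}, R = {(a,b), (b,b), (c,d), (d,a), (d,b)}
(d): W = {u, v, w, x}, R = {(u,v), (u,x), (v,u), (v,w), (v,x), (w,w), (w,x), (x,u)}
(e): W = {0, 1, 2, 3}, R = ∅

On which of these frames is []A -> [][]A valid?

The schema corresponds to transitivity: forall x forall y forall z (Rxy & Ryz -> Rxz).
(a): fails — Rts and Rst but not Rtt.
(b): fails — Rvw and Rwv but not Rvv.
(c): fails — Rcd and Rdb but not Rcb.
(d): fails — Ruv and Rvw but not Ruw.
(e): satisfies the condition.

(e)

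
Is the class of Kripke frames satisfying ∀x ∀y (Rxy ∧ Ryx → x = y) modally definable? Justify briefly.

No

Modal frame validity is preserved under surjective bounded morphisms.
The 4-cycle (worlds 0,1,2,3 with 0→1→2→3→0) is antisymmetric. Sending even-indexed worlds to a and odd-indexed worlds to b is a surjective bounded morphism onto the two-world frame with a↔b, which is not antisymmetric.
So no modal formula (or set of formulas) defines exactly the antisymmetric frames.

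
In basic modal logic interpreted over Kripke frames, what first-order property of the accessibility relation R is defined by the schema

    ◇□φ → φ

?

This is frame-equivalent to φ → □◇φ (substitute ¬φ for φ and contrapose).
Suppose φ→□◇φ is valid. Take Rxy and set V(φ)={x}. Then φ at x, so □◇φ at x, so ◇φ at y, so some z with Ryz has φ; z=x, i.e. Ryx.
The converse is a direct semantic check.
So the correspondent is symmetry.

symmetry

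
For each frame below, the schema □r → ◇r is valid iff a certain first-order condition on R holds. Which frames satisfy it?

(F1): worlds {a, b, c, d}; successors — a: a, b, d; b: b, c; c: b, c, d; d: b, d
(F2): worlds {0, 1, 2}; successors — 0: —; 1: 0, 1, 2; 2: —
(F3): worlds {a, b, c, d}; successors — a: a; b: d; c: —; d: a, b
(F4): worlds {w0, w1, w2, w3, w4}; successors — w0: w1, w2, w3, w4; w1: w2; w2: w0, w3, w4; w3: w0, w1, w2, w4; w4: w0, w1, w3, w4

Frame correspondent (Sahlqvist): ∀x ∃y Rxy — i.e. seriality.
(F1): satisfies the condition.
(F2): fails — world 0 has no successor.
(F3): fails — world c has no successor.
(F4): satisfies the condition.
Valid on: (F1), (F4).

(F1), (F4)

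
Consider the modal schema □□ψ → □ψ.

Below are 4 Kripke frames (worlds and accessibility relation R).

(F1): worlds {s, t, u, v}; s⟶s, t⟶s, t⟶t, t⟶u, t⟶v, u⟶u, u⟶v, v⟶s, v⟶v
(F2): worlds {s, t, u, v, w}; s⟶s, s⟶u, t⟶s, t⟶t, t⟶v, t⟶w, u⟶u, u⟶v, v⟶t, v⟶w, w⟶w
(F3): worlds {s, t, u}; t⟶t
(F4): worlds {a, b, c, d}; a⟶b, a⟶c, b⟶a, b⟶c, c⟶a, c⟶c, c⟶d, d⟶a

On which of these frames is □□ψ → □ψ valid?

This is the axiom for density; its first-order frame correspondent is ∀x ∀y (Rxy → ∃z (Rxz ∧ Rzy)).
(F1): condition met.
(F2): condition met.
(F3): condition met.
(F4): fails — Rab but no z with Raz and Rzb.

(F1), (F2), (F3)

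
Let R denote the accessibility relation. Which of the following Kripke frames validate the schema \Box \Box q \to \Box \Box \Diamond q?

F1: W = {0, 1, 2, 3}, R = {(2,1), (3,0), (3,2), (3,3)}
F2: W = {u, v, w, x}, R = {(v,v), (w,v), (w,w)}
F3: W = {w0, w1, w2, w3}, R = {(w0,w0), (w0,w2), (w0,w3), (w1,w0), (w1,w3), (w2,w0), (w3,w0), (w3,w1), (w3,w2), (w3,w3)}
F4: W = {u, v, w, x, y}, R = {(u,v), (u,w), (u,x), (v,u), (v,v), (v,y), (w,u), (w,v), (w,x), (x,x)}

The schema corresponds to a generalized confluence (Geach) condition: \forall x \forall z (x R^2 z \to \exists w (x R^2 w \wedge zRw)).
F1: fails — 3R²0 but no w with 3R²w and 0Rw.
F2: condition met.
F3: condition met.
F4: fails — uR²y but no t with uR²t and yRt.
Valid on: F2, F3.

F2, F3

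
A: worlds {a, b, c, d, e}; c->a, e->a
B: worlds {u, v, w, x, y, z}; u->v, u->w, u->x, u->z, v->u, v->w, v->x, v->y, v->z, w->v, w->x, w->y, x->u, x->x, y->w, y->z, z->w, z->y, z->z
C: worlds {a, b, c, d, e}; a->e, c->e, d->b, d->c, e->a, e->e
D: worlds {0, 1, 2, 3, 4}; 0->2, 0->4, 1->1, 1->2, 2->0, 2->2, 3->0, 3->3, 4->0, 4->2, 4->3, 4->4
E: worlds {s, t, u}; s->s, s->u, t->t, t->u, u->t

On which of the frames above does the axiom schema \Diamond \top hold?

B, D, E

Frame correspondent (Sahlqvist): \forall x \exists y Rxy — i.e. seriality.
A: fails — world a has no successor.
B: ✓.
C: fails — world b has no successor.
D: ✓.
E: ✓.
Valid on: B, D, E.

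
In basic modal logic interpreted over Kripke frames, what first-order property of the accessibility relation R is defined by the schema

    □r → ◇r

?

seriality: ∀x ∃y Rxy

This is the D axiom.
It corresponds to seriality: ∀x ∃y Rxy.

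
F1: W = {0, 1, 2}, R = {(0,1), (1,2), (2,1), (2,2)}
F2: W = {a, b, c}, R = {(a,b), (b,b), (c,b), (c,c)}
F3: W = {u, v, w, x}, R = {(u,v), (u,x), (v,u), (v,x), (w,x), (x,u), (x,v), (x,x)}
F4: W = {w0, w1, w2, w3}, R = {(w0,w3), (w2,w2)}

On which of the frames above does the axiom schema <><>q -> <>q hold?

Frame correspondent (Sahlqvist): forall x forall y forall z (Rxy & Ryz -> Rxz) — i.e. transitivity.
F1: fails — R12 and R21 but not R11.
F2: condition met.
F3: fails — Ruv and Rvu but not Ruu.
F4: condition met.

F2, F4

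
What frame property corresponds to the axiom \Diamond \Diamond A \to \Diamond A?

transitivity: \forall x \forall y \forall z (Rxy \wedge Ryz \to Rxz)

Replacing A by ¬A and contraposing gives the equivalent schema □A → □□A.
Suppose □A→□□A is valid. Take Rxy, Ryz and set V(A)={w : Rxw}. Then □A at x, so □□A at x, so □A at y, so A at z, i.e. Rxz.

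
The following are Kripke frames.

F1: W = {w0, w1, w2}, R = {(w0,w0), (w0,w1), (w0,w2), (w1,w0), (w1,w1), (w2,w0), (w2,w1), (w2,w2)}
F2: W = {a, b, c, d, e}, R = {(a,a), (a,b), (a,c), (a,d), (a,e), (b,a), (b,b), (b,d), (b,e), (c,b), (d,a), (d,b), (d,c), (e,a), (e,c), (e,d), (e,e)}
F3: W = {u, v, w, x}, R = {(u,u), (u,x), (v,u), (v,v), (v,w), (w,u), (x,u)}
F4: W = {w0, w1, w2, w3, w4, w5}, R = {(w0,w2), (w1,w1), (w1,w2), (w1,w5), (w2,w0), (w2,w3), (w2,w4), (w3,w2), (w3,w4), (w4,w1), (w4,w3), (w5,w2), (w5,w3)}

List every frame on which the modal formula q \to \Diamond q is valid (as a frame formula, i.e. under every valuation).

F1

Frame correspondent (Sahlqvist): \forall x Rxx — i.e. reflexivity.
F1: satisfies the condition.
F2: fails — world c does not see itself.
F3: fails — world w does not see itself.
F4: fails — world w0 does not see itself.
Valid on: F1.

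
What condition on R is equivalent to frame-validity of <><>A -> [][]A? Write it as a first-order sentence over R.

This is a Sahlqvist (Geach-type) schema ◇^2□^0A → □^2◇^0A.
First-order correspondent: forall x forall y forall z ((x R^2 y & x R^2 z) -> exists w (y = w & z = w)).

forall x forall y forall z ((x R^2 y & x R^2 z) -> exists w (y = w & z = w))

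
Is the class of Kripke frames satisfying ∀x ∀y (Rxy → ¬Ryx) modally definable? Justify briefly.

Not modally definable

If a class were modally definable it would be closed under surjective bounded morphisms (Goldblatt–Thomason).
The 5-cycle (worlds w0,w1,w2,w3,w4 with w0→w1→w2→w3→w4→w0) is asymmetric. Mapping every world to a single reflexive point • is a surjective bounded morphism, and the reflexive point is not asymmetric (R•• but asymmetry requires ¬R••).
So no modal formula (or set of formulas) defines exactly the asymmetric frames.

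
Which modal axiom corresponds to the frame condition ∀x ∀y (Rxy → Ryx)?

s → □◇s

A defining formula is s → □◇s (the B axiom).
Suppose s→□◇s is valid. Take Rxy and set V(s)={x}. Then s at x, so □◇s at x, so ◇s at y, so some z with Ryz has s; z=x, i.e. Ryx.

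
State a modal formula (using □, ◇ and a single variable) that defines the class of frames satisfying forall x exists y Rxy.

□p → ◇p

A defining formula is □p → ◇p (the D axiom).
Suppose □p→◇p is valid. At any x set V(p)=W. Then □p at x, so ◇p at x, so x has a successor.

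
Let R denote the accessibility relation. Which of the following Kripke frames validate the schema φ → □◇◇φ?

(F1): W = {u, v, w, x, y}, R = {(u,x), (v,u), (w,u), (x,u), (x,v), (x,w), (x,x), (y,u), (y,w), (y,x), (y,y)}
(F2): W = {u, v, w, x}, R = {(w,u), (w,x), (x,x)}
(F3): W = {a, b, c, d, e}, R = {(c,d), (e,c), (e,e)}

none

This is the axiom for a generalized confluence (Geach) condition; its first-order frame correspondent is ∀x ∀z (xRz → ∃w (x = w ∧ zR²w)).
(F1): fails — yRu but no t with y=t and uR²t.
(F2): fails — wRu but no t with w=t and uR²t.
(F3): fails — cRd but no w with c=w and dR²w.
Valid on no frame.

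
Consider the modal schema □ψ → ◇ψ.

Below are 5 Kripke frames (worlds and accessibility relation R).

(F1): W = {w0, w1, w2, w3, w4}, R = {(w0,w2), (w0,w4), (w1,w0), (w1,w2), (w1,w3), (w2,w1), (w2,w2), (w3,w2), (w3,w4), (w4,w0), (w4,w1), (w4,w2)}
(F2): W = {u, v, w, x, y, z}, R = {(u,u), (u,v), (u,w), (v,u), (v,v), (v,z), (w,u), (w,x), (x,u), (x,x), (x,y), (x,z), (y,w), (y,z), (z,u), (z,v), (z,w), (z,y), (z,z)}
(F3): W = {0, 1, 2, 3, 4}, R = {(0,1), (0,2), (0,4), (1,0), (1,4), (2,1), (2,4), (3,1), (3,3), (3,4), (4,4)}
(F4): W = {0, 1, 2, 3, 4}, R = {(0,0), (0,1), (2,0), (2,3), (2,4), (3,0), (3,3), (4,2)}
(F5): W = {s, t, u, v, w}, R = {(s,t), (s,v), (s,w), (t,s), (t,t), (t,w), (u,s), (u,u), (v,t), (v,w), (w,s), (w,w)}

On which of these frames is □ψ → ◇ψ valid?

This is the axiom for seriality; its first-order frame correspondent is ∀x ∃y Rxy.
(F1): satisfies the condition.
(F2): satisfies the condition.
(F3): satisfies the condition.
(F4): fails — world 1 has no successor.
(F5): satisfies the condition.

(F1), (F2), (F3), (F5)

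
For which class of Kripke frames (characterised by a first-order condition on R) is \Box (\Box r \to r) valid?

Suppose □(□r→r) is valid. Take Rxy and set V(r)={w : Ryw}. Then at y, □r holds; since □(□r→r) at x, □r→r at y, so r at y, i.e. Ryy.

shift-reflexivity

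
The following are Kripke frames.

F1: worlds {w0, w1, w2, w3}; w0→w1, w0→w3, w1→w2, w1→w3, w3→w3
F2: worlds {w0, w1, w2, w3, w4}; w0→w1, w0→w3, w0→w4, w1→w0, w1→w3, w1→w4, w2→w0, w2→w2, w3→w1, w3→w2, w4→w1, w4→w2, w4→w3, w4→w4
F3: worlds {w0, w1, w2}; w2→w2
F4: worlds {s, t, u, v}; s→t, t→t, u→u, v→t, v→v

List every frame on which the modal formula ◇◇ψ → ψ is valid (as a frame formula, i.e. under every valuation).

F3

The schema corresponds to a generalized confluence (Geach) condition: ∀x ∀y (xR²y → ∃w (y = w ∧ x = w)).
F1: fails — w0R²w2 but w2 ≠ w0.
F2: fails — w0R²w1 but w1 ≠ w0.
F3: ✓.
F4: fails — sR²t but t ≠ s.
Valid on: F3.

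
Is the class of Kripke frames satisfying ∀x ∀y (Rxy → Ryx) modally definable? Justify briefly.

Yes: it is symmetry, defined by the B schema p → □◇p.

Definable; p → □◇p defines it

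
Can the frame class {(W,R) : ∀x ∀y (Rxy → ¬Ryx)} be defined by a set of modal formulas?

Not modally definable

Any modally definable frame class is closed under surjective bounded morphisms.
The 5-cycle (worlds w0,w1,w2,w3,w4 with w0→w1→w2→w3→w4→w0) is asymmetric. Mapping every world to a single reflexive point • is a surjective bounded morphism, and the reflexive point is not asymmetric (R•• but asymmetry requires ¬R••).
So the class is not modally definable.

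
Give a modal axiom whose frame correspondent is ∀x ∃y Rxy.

□ψ → ◇ψ

The condition is seriality. The D schema □ψ → ◇ψ defines it.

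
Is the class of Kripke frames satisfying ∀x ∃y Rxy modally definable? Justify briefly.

Definable; □p → ◇p defines it

Yes: it is seriality, defined by the D schema □p → ◇p.
Suppose □p→◇p is valid. At any x set V(p)=W. Then □p at x, so ◇p at x, so x has a successor.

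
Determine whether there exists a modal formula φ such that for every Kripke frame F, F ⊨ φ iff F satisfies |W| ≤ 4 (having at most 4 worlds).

If a class were modally definable it would be closed under disjoint unions (Goldblatt–Thomason).
Any modal formula valid on each of 5 disjoint one-world frames is valid on their disjoint union (validity is preserved under disjoint unions). Each one-world frame has |W|=1≤4, but the union has |W|=5.
So no modal formula (or set of formulas) defines exactly the |W|≤4 frames.

No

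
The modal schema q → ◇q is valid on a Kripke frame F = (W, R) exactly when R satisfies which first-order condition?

reflexivity: ∀x Rxx

Equivalently (dual form): □q → q.
Suppose □q→q is valid. At any x set V(q)={w : Rxw}. Then □q holds at x, so q holds at x, i.e. Rxx.
Conversely, on a frame with reflexivity the schema holds at every world under every valuation.
Frame condition: ∀x Rxx.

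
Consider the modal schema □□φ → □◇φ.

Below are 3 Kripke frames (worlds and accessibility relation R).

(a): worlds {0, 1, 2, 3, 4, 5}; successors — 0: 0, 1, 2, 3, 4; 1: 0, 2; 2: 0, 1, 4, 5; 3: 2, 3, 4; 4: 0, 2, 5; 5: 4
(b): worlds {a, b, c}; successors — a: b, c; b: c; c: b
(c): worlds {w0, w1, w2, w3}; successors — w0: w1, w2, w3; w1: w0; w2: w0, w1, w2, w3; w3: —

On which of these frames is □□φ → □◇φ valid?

(a), (b)

Frame correspondent (Sahlqvist): ∀x ∀z (xRz → ∃w (xR²w ∧ zRw)) — i.e. a generalized confluence (Geach) condition.
(a): ✓.
(b): ✓.
(c): fails — w0Rw3 but no w with w0R²w and w3Rw.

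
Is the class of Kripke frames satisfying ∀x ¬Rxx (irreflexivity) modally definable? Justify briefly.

Modal frame validity is preserved under surjective bounded morphisms.
The 3-cycle (worlds w0,w1,w2 with w0→w1→w2→w0) is irreflexive, and the map sending every world to a single reflexive point • is a surjective bounded morphism (forth: every edge maps to (•,•); back: every world has a successor). So any modal formula valid on the 3-cycle is also valid on the reflexive point, which is not irreflexive.
So no modal formula (or set of formulas) defines exactly the irreflexive frames.

No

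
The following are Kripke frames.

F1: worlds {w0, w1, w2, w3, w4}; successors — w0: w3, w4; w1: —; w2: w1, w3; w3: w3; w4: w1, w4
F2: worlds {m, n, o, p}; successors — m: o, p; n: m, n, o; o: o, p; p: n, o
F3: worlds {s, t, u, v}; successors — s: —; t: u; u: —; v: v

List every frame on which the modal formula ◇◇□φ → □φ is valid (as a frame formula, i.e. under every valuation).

The schema corresponds to a generalized confluence (Geach) condition: ∀x ∀y ∀z ((xR²y ∧ xRz) → ∃w (yRw ∧ z = w)).
F1: fails — w0R²w1, w0Rw3 but no w with w1Rw and w3=w.
F2: fails — mR²n, mRp but no w with nRw and p=w.
F3: satisfies the condition.

F3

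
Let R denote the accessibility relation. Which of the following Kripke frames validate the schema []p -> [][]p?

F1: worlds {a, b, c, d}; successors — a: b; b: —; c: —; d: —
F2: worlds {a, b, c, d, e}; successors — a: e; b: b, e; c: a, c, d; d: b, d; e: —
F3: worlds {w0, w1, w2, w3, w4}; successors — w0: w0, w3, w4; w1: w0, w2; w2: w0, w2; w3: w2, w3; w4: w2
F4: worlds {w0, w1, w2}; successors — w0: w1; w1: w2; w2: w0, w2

F1

Frame correspondent (Sahlqvist): forall x forall y forall z (Rxy & Ryz -> Rxz) — i.e. transitivity.
F1: condition met.
F2: fails — Rcd and Rdb but not Rcb.
F3: fails — Rw1w0 and Rw0w4 but not Rw1w4.
F4: fails — Rw1w2 and Rw2w0 but not Rw1w0.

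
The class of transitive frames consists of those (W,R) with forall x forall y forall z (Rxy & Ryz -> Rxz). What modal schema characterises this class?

□ψ → □□ψ

This is transitivity; the standard corresponding axiom is 4: □ψ → □□ψ.
Suppose □ψ→□□ψ is valid. Take Rxy, Ryz and set V(ψ)={w : Rxw}. Then □ψ at x, so □□ψ at x, so □ψ at y, so ψ at z, i.e. Rxz.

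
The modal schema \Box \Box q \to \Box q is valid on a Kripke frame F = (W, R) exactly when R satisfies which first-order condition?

density: \forall x \forall y (Rxy \to \exists z (Rxz \wedge Rzy))

Suppose □□q→□q is valid. Take Rxy and set V(q)={w : xR²w}. Then □□q at x, so □q at x, so q at y, i.e. ∃z(Rxz∧Rzy).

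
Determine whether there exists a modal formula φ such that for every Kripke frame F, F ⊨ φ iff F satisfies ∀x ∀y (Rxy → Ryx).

Definable; p → □◇p defines it

This is a Sahlqvist condition; the B axiom p → □◇p defines it.
Suppose p→□◇p is valid. Take Rxy and set V(p)={x}. Then p at x, so □◇p at x, so ◇p at y, so some z with Ryz has p; z=x, i.e. Ryx.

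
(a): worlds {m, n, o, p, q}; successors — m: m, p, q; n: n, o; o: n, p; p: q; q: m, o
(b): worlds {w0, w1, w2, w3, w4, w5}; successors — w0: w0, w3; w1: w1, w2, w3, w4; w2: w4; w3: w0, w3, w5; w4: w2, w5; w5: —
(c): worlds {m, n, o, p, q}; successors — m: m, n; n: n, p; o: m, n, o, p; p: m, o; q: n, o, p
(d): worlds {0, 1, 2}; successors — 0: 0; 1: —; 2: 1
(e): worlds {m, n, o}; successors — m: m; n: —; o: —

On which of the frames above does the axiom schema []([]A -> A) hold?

Frame correspondent (Sahlqvist): forall x forall y (Rxy -> Ryy) — i.e. shift-reflexivity.
(a): fails — Rop but not Rpp.
(b): fails — Rw1w2 but not Rw2w2.
(c): fails — Rop but not Rpp.
(d): fails — R21 but not R11.
(e): holds.
Valid on: (e).

(e)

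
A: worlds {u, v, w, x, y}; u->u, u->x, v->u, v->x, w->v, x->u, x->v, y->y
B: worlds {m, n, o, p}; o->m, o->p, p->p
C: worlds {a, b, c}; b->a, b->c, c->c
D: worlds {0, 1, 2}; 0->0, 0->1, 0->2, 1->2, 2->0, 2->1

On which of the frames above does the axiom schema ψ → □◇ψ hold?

The schema corresponds to symmetry: ∀x ∀y (Rxy → Ryx).
A: fails — Rvu but not Ruv.
B: fails — Rom but not Rmo.
C: fails — Rba but not Rab.
D: fails — R01 but not R10.

none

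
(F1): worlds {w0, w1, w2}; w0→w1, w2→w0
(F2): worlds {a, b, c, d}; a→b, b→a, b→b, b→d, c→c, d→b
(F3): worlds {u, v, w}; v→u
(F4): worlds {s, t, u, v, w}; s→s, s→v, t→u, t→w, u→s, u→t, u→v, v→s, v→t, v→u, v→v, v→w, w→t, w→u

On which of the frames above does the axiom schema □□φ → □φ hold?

(F2)

Frame correspondent (Sahlqvist): ∀x ∀y (Rxy → ∃z (Rxz ∧ Rzy)) — i.e. density.
(F1): fails — Rw0w1 but no z with Rw0z and Rzw1.
(F2): condition met.
(F3): fails — Rvu but no z with Rvz and Rzu.
(F4): fails — Rtw but no z with Rtz and Rzw.
Valid on: (F2).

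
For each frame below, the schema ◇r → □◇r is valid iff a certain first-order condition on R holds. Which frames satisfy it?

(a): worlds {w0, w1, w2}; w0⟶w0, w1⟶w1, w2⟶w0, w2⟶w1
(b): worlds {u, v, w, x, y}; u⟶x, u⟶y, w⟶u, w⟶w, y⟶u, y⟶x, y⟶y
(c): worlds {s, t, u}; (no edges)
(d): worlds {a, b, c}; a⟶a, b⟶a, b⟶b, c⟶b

(c)

The schema corresponds to the Euclidean property: ∀x ∀y ∀z (Rxy ∧ Rxz → Ryz).
(a): fails — Rw2w0 and Rw2w1 but not Rw0w1.
(b): fails — Rux and Rux but not Rxx.
(c): holds.
(d): fails — Rba and Rbb but not Rab.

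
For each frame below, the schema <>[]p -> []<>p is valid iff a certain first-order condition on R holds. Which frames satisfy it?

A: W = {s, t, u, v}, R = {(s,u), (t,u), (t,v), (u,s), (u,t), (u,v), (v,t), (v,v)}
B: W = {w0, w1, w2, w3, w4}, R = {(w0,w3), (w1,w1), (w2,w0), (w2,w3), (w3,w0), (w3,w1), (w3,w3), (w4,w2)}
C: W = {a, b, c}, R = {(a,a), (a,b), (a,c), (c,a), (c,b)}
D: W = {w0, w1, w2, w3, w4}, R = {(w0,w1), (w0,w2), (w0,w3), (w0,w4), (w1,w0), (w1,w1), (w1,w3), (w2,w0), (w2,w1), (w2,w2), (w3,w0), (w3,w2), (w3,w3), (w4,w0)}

D

This is the axiom for convergence; its first-order frame correspondent is forall x forall y forall z (Rxy & Rxz -> exists w (Ryw & Rzw)).
A: fails — Ruv and Rus but v and s have no common successor.
B: fails — Rw3w1 and Rw3w0 but w1 and w0 have no common successor.
C: fails — Rab and Rab but b and b have no common successor.
D: holds.
Valid on: D.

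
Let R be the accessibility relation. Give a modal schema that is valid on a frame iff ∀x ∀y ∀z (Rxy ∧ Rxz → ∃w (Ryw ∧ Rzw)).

A defining formula is ◇□r → □◇r (the .2 axiom).
Suppose ◇□r→□◇r is valid. Take Rxy, Rxz and set V(r)={w : Ryw}. Then □r at y so ◇□r at x, so □◇r at x, so ◇r at z, giving w with Rzw and Ryw.

◇□r → □◇r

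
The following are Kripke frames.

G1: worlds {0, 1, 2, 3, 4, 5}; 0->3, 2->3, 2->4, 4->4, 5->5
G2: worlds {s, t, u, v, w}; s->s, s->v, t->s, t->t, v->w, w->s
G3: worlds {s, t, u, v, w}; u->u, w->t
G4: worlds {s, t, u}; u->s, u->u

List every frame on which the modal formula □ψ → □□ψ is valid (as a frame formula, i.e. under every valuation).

G1, G3, G4

This is the axiom for transitivity; its first-order frame correspondent is ∀x ∀y ∀z (Rxy ∧ Ryz → Rxz).
G1: holds.
G2: fails — Rvw and Rws but not Rvs.
G3: holds.
G4: holds.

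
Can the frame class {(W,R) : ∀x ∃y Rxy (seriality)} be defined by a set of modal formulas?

Yes — defined by □r → ◇r

The condition is seriality. A defining modal formula is □r → ◇r.
Suppose □r→◇r is valid. At any x set V(r)=W. Then □r at x, so ◇r at x, so x has a successor.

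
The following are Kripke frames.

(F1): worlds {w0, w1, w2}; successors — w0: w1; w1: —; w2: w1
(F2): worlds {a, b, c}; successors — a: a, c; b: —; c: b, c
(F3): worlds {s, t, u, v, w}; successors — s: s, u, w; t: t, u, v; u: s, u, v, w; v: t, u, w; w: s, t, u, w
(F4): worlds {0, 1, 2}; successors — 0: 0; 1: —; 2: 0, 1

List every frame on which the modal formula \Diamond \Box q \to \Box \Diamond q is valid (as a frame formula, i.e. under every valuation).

Frame correspondent (Sahlqvist): \forall x \forall y \forall z (Rxy \wedge Rxz \to \exists w (Ryw \wedge Rzw)) — i.e. convergence.
(F1): fails — Rw0w1 and Rw0w1 but w1 and w1 have no common successor.
(F2): fails — Rcc and Rcb but c and b have no common successor.
(F3): satisfies the condition.
(F4): fails — R20 and R21 but 0 and 1 have no common successor.

(F3)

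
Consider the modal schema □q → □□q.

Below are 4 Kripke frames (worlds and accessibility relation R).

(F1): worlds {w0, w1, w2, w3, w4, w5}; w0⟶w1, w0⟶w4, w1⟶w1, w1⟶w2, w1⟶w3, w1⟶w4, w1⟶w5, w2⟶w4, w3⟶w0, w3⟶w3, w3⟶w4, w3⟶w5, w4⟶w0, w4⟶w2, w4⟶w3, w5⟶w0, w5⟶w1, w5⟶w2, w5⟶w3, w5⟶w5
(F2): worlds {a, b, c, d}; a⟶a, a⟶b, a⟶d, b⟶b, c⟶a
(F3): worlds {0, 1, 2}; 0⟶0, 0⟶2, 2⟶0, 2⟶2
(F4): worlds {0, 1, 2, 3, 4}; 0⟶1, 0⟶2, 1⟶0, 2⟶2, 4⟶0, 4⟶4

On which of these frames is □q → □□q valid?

(F3)

Frame correspondent (Sahlqvist): ∀x ∀y ∀z (Rxy ∧ Ryz → Rxz) — i.e. transitivity.
(F1): fails — Rw1w3 and Rw3w0 but not Rw1w0.
(F2): fails — Rca and Rab but not Rcb.
(F3): holds.
(F4): fails — R10 and R02 but not R12.
Valid on: (F3).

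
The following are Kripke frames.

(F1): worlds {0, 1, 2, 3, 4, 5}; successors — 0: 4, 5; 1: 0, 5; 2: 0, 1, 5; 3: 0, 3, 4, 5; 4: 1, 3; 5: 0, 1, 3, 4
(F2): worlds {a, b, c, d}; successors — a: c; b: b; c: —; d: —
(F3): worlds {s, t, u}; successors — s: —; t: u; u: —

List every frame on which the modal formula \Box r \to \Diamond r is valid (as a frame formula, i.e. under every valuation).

This is the axiom for seriality; its first-order frame correspondent is \forall x \exists y Rxy.
(F1): ✓.
(F2): fails — world c has no successor.
(F3): fails — world s has no successor.
Valid on: (F1).

(F1)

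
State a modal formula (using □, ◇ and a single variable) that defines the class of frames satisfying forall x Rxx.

□p → p

This is reflexivity; the standard corresponding axiom is T: □p → p.
Suppose □p→p is valid. At any x set V(p)={w : Rxw}. Then □p holds at x, so p holds at x, i.e. Rxx.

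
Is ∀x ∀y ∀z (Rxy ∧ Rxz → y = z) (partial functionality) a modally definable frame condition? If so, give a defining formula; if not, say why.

This is a Sahlqvist condition; the CD axiom ◇p → □p defines it.
Suppose ◇p→□p is valid. Take Rxy, Rxz and set V(p)={y}. Then ◇p at x, so □p at x, so p at z, i.e. z=y.

Yes, by ◇p → □p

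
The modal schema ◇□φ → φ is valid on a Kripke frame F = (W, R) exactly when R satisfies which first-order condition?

symmetry: ∀x ∀y (Rxy → Ryx)

Equivalently (dual form): φ → □◇φ.
Suppose φ→□◇φ is valid. Take Rxy and set V(φ)={x}. Then φ at x, so □◇φ at x, so ◇φ at y, so some z with Ryz has φ; z=x, i.e. Ryx.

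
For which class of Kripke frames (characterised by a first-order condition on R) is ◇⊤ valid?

seriality: ∀x ∃y Rxy

◇⊤ holds at w iff w has a successor, so frame-validity of ◇⊤ is exactly seriality. Equivalently via □ψ → ◇ψ:
Suppose □ψ→◇ψ is valid. At any x set V(ψ)=W. Then □ψ at x, so ◇ψ at x, so x has a successor.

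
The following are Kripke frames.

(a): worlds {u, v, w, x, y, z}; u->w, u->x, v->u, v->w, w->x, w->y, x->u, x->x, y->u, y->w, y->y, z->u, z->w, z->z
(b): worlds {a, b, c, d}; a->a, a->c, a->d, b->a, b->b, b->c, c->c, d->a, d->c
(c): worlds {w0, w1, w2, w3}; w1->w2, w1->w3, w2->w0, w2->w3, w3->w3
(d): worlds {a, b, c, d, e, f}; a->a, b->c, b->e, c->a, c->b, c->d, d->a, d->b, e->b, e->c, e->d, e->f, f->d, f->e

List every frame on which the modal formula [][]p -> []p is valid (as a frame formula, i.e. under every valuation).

Frame correspondent (Sahlqvist): forall x forall y (Rxy -> exists z (Rxz & Rzy)) — i.e. density.
(a): fails — Ruw but no t with Rut and Rtw.
(b): ✓.
(c): fails — Rw1w2 but no z with Rw1z and Rzw2.
(d): fails — Rcd but no z with Rcz and Rzd.

(b)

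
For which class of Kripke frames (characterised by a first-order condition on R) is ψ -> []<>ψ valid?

Suppose ψ→□◇ψ is valid. Take Rxy and set V(ψ)={x}. Then ψ at x, so □◇ψ at x, so ◇ψ at y, so some z with Ryz has ψ; z=x, i.e. Ryx.

symmetry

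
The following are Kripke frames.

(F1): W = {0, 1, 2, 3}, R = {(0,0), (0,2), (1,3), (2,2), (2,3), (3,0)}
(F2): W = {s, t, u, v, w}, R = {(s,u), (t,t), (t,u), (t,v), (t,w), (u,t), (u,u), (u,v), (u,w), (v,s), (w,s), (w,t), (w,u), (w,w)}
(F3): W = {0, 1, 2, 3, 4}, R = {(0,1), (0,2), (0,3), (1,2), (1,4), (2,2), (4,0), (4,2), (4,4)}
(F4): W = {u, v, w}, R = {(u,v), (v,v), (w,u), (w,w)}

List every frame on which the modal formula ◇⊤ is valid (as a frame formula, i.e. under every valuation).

Frame correspondent (Sahlqvist): ∀x ∃y Rxy — i.e. seriality.
(F1): holds.
(F2): holds.
(F3): fails — world 3 has no successor.
(F4): holds.

(F1), (F2), (F4)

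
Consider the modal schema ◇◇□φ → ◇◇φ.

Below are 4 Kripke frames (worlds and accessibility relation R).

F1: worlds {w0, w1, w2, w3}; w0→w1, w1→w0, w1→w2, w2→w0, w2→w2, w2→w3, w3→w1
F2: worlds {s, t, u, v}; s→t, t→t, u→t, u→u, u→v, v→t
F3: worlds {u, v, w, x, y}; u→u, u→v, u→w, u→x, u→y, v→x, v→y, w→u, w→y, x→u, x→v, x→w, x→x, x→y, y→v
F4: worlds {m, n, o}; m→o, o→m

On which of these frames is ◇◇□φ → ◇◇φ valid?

The schema corresponds to a generalized confluence (Geach) condition: ∀x ∀y (xR²y → ∃w (yRw ∧ xR²w)).
F1: fails — w0R²w0 but no w with w0Rw and w0R²w.
F2: condition met.
F3: fails — yR²y but no t with yRt and yR²t.
F4: fails — mR²m but no w with mRw and mR²w.

F2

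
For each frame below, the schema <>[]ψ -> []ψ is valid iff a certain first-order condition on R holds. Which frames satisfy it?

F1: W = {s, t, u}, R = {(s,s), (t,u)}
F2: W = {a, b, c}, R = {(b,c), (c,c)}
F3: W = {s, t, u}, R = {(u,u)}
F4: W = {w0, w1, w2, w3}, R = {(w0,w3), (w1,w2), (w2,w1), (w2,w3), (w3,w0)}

Frame correspondent (Sahlqvist): forall x forall y forall z (Rxy & Rxz -> Ryz) — i.e. the Euclidean property.
F1: fails — Rtu and Rtu but not Ruu.
F2: condition met.
F3: condition met.
F4: fails — Rw0w3 and Rw0w3 but not Rw3w3.

F2, F3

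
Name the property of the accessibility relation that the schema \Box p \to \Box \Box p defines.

Suppose □p→□□p is valid. Take Rxy, Ryz and set V(p)={w : Rxw}. Then □p at x, so □□p at x, so □p at y, so p at z, i.e. Rxz.

transitivity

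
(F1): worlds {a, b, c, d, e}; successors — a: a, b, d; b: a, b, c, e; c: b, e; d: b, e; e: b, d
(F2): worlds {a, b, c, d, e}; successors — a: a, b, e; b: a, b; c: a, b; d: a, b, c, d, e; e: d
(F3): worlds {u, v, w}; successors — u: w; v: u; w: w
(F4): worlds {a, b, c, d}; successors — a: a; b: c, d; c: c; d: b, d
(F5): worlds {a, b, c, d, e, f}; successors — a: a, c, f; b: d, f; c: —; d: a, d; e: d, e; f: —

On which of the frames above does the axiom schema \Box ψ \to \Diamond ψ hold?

The schema corresponds to seriality: \forall x \exists y Rxy.
(F1): holds.
(F2): holds.
(F3): holds.
(F4): holds.
(F5): fails — world c has no successor.

(F1), (F2), (F3), (F4)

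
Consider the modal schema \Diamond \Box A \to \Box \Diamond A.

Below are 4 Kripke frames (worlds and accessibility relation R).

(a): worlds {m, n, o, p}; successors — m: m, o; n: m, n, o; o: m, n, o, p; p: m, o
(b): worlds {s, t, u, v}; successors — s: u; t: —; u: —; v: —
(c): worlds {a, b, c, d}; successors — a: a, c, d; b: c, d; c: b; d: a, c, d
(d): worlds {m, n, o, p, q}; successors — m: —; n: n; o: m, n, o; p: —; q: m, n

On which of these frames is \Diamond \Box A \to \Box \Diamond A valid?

(a)

The schema corresponds to convergence: \forall x \forall y \forall z (Rxy \wedge Rxz \to \exists w (Ryw \wedge Rzw)).
(a): holds.
(b): fails — Rsu and Rsu but u and u have no common successor.
(c): fails — Raa and Rac but a and c have no common successor.
(d): fails — Rom and Rom but m and m have no common successor.
Valid on: (a).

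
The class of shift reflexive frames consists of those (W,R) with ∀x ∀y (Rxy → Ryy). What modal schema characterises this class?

The condition is shift-reflexivity. The T□ schema □(□s → s) defines it.
Suppose □(□s→s) is valid. Take Rxy and set V(s)={w : Ryw}. Then at y, □s holds; since □(□s→s) at x, □s→s at y, so s at y, i.e. Ryy.

□(□s → s)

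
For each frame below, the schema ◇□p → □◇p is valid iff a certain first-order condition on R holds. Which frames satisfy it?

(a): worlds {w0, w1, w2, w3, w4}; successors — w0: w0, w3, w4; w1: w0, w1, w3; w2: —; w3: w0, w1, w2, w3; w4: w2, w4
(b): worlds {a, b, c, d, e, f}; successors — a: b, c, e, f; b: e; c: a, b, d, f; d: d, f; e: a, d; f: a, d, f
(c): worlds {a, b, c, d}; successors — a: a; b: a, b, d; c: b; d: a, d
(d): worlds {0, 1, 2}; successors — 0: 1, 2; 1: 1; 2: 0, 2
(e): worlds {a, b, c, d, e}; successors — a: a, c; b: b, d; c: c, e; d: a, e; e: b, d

(c)

Frame correspondent (Sahlqvist): ∀x ∀y ∀z (Rxy ∧ Rxz → ∃w (Ryw ∧ Rzw)) — i.e. convergence.
(a): fails — Rw3w1 and Rw3w2 but w1 and w2 have no common successor.
(b): fails — Rab and Rae but b and e have no common successor.
(c): satisfies the condition.
(d): fails — R02 and R01 but 2 and 1 have no common successor.
(e): fails — Rbb and Rbd but b and d have no common successor.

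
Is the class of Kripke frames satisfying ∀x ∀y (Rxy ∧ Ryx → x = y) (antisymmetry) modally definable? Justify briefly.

Not definable by any modal formula

If a class were modally definable it would be closed under surjective bounded morphisms (Goldblatt–Thomason).
The 4-cycle (worlds a,b,c,d with a→b→c→d→a) is antisymmetric. Sending even-indexed worlds to • and odd-indexed worlds to ∘ is a surjective bounded morphism onto the two-world frame with •↔∘, which is not antisymmetric.
Hence antisymmetry is not modally definable.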